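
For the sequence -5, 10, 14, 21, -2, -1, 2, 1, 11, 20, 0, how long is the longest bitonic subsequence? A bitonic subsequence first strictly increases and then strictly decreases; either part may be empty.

Let inc[i] be the LIS ending at i and dec[i] the longest strictly decreasing subsequence starting at i. inc = [1, 2, 3, 4, 2, 3, 4, 4, 5, 6, 4], dec = [1, 4, 4, 4, 1, 1, 3, 2, 2, 2, 1].
max_i inc[i]+dec[i]−1 = 7, with one witness -5, 10, 14, 21, 2, 1, 0.

7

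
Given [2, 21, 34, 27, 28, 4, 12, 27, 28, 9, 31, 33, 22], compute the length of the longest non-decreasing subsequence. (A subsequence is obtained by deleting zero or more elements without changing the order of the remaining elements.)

Let dp[i] be the longest non-decreasing subsequence ending at position i. Then dp = [1, 2, 3, 3, 4, 2, 3, 4, 5, 3, 6, 7, 4].
The maximum is 7; one witness is 2, 21, 27, 28, 28, 31, 33 at positions 1,2,4,5,9,11,12.

7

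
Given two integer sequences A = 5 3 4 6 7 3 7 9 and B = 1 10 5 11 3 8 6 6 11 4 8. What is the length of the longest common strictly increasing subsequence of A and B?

A longest common strictly increasing subsequence is 5, 6 (length 2); it appears in order in both A and B, and no longer such subsequence exists.

2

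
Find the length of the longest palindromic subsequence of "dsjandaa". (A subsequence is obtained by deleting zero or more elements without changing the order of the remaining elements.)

3

One longest palindromic subsequence is aaa (positions 4,7,8); it reads the same forward and backward, and the interval DP gives dp[1][8] = 3.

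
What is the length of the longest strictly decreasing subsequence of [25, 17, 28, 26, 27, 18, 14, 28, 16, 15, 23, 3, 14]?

Scanning left to right, the best length ending at each element is: 25→1, 17→2, 28→1, 26→2, 27→2, 18→3, 14→4, 28→1, 16→4, 15→5, 23→3, 3→6, 14→6.
So the longest decreasing subsequence has length 6, e.g. 28, 26, 18, 16, 15, 3.

6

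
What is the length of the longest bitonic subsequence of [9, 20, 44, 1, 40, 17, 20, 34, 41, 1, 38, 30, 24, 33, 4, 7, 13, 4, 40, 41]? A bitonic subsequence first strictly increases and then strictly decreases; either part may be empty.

Let inc[i] be the LIS ending at i and dec[i] the longest strictly decreasing subsequence starting at i. inc = [1, 2, 3, 1, 3, 2, 3, 4, 5, 1, 5, 4, 4, 5, 2, 3, 4, 2, 6, 7], dec = [3, 4, 7, 1, 6, 3, 3, 5, 6, 1, 5, 4, 3, 3, 1, 2, 2, 1, 1, 1].
max_i inc[i]+dec[i]−1 = 10, with one witness 9, 17, 20, 34, 41, 38, 30, 24, 13, 4.

10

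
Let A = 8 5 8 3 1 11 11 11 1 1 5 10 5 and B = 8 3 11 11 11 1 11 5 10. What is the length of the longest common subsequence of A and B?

8

A longest common subsequence is 8, 3, 11, 11, 11, 1, 5, 10 (length 8); the LCS DP confirms no longer common subsequence exists.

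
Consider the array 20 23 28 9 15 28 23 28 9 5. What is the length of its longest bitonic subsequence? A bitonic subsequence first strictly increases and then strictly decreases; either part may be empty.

6

One longest bitonic subsequence is 20, 23, 28, 23, 9, 5 (positions 1,2,3,7,9,10): it rises to 28 then falls. Length 6 is optimal.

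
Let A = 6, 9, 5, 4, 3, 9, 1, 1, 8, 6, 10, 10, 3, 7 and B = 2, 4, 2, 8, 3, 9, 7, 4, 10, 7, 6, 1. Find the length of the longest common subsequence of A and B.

A longest common subsequence is 4, 3, 9, 10, 7 (length 5); the LCS DP confirms no longer common subsequence exists.

5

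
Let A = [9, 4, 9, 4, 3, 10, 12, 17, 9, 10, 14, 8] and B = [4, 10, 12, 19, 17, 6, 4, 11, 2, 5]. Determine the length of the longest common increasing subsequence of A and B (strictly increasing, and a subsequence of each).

4

For each value that appears in both, track the longest common increasing run ending there.
The best achievable length is 4; one witness is 4, 10, 12, 17 (A-positions 2,6,7,8, B-positions 1,2,3,5).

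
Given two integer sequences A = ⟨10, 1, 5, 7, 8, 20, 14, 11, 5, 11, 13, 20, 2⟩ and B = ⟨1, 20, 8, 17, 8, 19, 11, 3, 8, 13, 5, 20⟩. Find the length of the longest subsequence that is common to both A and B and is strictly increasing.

A longest common strictly increasing subsequence is 1, 8, 11, 13, 20 (length 5); it appears in order in both A and B, and no longer such subsequence exists.

5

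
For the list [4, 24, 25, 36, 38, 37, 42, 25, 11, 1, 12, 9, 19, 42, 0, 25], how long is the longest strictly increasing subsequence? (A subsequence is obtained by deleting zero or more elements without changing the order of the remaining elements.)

6

Scanning left to right, the best length ending at each element is: 4→1, 24→2, 25→3, 36→4, 38→5, 37→5, 42→6, 25→3, 11→2, 1→1, 12→3, 9→2, 19→4, 42→6, 0→1, 25→5.
So the longest increasing subsequence has length 6, e.g. 4, 24, 25, 36, 38, 42.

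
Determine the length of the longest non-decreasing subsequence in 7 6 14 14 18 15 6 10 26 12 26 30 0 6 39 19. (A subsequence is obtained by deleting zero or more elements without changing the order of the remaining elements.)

8

One longest non-decreasing subsequence is 7, 14, 14, 18, 26, 26, 30, 39 (positions 1,3,4,5,9,11,12,15), of length 8; no longer one exists.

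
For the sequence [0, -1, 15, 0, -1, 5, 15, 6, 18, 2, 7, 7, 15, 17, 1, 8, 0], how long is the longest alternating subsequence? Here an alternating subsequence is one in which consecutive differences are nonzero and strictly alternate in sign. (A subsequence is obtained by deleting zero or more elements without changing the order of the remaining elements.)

12

A longest alternating subsequence is 0, -1, 15, 0, 15, 6, 18, 2, 7, 1, 8, 0 (positions 1,2,3,4,7,8,9,10,11,15,16,17); its 11 consecutive differences strictly alternate in sign, and length 12 is optimal.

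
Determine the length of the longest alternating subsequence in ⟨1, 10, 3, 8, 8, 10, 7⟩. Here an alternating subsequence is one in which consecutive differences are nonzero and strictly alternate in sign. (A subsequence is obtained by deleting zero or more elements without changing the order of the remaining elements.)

Track the best alternating length ending on an up-step vs a down-step at each position: up/down = 1/1, 2/1, 2/3, 4/3, 4/3, 4/1, 4/5.
The maximum over both is 5; one such subsequence is 1, 10, 3, 8, 7.

5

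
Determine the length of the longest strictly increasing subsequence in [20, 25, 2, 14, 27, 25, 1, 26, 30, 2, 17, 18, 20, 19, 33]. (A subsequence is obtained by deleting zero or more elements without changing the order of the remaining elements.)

6

Let dp[i] be the longest increasing subsequence ending at position i. Then dp = [1, 2, 1, 2, 3, 3, 1, 4, 5, 2, 3, 4, 5, 5, 6].
The maximum is 6; one witness is 2, 14, 25, 26, 30, 33 at positions 3,4,6,8,9,15.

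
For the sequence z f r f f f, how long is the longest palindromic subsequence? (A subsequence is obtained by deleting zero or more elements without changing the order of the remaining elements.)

Using dp[i][j] = 2 + dp[i+1][j−1] if the ends match, else max(dp[i+1][j], dp[i][j−1]):
dp[1][6] = 4. A witness is ffff at positions 2,4,5,6.

4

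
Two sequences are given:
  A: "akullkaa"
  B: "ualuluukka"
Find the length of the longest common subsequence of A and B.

5

A longest common subsequence is aulka (length 5); the LCS DP confirms no longer common subsequence exists.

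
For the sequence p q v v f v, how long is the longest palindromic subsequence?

Using dp[i][j] = 2 + dp[i+1][j−1] if the ends match, else max(dp[i+1][j], dp[i][j−1]):
dp[1][6] = 3. A witness is vfv at positions 3,5,6.

3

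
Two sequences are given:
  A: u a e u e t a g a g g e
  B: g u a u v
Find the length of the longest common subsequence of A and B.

Backtracking the LCS table gives one alignment: u (A1,B2) → a (A2,B3) → u (A4,B4).
So the longest common subsequence has length 3.

3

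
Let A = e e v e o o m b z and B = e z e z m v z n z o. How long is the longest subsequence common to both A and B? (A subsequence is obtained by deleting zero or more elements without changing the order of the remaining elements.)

4

A longest common subsequence is eevo (length 4); the LCS DP confirms no longer common subsequence exists.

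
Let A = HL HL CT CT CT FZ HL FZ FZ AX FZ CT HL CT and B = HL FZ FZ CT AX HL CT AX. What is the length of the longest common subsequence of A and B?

Backtracking the LCS table gives one alignment: HL (A2,B1) → FZ (A6,B2) → FZ (A8,B3) → AX (A10,B5) → HL (A13,B6) → CT (A14,B7).
So the longest common subsequence has length 6.

6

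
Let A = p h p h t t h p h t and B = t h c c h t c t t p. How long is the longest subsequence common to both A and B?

5

Backtracking the LCS table gives one alignment: h (A2,B2) → h (A4,B5) → t (A5,B8) → t (A6,B9) → p (A8,B10).
So the longest common subsequence has length 5.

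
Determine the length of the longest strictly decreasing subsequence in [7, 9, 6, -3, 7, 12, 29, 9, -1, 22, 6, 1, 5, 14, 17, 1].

One longest decreasing subsequence is 9, 7, 6, 5, 1 (positions 2,5,11,13,16), of length 5; no longer one exists.

5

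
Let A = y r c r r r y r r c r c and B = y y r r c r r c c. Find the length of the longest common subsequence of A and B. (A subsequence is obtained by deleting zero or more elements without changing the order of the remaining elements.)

7

Backtracking the LCS table gives one alignment: y (A1,B2) → r (A2,B4) → c (A3,B5) → r (A8,B6) → r (A9,B7) → c (A10,B8) → c (A12,B9).
So the longest common subsequence has length 7.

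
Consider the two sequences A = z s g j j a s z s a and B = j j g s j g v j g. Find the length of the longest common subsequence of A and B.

3

A longest common subsequence is sgj (length 3); the LCS DP confirms no longer common subsequence exists.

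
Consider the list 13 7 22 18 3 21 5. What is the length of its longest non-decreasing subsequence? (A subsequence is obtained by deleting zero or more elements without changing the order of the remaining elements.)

3

Let dp[i] be the longest non-decreasing subsequence ending at position i. Then dp = [1, 1, 2, 2, 1, 3, 2].
The maximum is 3; one witness is 13, 18, 21 at positions 1,4,6.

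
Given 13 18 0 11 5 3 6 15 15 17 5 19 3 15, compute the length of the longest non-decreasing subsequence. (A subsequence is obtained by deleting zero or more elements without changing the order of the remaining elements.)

Scanning left to right, the best length ending at each element is: 13→1, 18→2, 0→1, 11→2, 5→2, 3→2, 6→3, 15→4, 15→5, 17→6, 5→3, 19→7, 3→3, 15→6.
So the longest non-decreasing subsequence has length 7, e.g. 0, 5, 6, 15, 15, 17, 19.

7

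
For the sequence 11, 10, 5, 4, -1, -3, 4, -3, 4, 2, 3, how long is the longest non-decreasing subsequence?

One longest non-decreasing subsequence is -3, -3, 2, 3 (positions 6,8,10,11), of length 4; no longer one exists.

4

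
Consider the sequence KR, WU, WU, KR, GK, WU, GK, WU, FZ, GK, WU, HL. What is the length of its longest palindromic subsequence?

One longest palindromic subsequence is WU GK WU GK WU GK WU (positions 3,5,6,7,8,10,11); it reads the same forward and backward, and the interval DP gives dp[1][12] = 7.

7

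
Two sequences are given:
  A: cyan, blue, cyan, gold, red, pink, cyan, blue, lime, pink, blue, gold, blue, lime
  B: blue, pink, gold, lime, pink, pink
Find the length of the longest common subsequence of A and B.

A longest common subsequence is blue, gold, pink, pink (length 4); the LCS DP confirms no longer common subsequence exists.

4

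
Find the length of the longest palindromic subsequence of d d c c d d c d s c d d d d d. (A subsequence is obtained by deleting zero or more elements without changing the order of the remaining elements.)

One longest palindromic subsequence is dddddcddddd (positions 1,2,5,6,8,10,11,12,13,14,15); it reads the same forward and backward, and the interval DP gives dp[1][15] = 11.

11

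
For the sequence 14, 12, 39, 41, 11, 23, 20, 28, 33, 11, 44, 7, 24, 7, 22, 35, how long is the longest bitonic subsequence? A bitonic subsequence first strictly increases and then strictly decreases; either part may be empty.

7

One longest bitonic subsequence is 14, 39, 41, 23, 20, 11, 7 (positions 1,3,4,6,7,10,14): it rises to 41 then falls. Length 7 is optimal.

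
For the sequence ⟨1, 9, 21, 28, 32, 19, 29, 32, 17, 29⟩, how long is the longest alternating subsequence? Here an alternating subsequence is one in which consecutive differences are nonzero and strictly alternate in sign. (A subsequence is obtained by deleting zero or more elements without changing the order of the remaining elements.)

6

A longest alternating subsequence is 1, 21, 19, 29, 17, 29 (positions 1,3,6,7,9,10); its 5 consecutive differences strictly alternate in sign, and length 6 is optimal.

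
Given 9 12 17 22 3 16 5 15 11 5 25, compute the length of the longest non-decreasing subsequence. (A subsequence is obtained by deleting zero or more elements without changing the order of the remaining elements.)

5

Let dp[i] be the longest non-decreasing subsequence ending at position i. Then dp = [1, 2, 3, 4, 1, 3, 2, 3, 3, 3, 5].
The maximum is 5; one witness is 9, 12, 17, 22, 25 at positions 1,2,3,4,11.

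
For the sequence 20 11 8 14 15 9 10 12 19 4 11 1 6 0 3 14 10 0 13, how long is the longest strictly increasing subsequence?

One longest increasing subsequence is 8, 9, 10, 12, 19 (positions 3,6,7,8,9), of length 5; no longer one exists.

5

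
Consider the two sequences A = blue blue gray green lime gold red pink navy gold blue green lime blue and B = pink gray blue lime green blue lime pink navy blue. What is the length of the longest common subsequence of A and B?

A longest common subsequence is blue, blue, lime, pink, navy, blue (length 6); the LCS DP confirms no longer common subsequence exists.

6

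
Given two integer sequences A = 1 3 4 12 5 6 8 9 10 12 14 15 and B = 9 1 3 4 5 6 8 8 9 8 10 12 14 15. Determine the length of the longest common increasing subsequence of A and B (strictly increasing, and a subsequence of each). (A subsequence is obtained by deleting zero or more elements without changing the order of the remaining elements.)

A longest common strictly increasing subsequence is 1, 3, 4, 5, 6, 8, 9, 10, 12, 14, 15 (length 11); it appears in order in both A and B, and no longer such subsequence exists.

11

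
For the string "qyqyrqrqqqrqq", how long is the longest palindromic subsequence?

10

One longest palindromic subsequence is qqrqqqqrqq (positions 1,3,5,6,8,9,10,11,12,13); it reads the same forward and backward, and the interval DP gives dp[1][13] = 10.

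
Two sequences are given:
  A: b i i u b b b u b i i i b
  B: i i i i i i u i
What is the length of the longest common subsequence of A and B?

5

Backtracking the LCS table gives one alignment: i (A2,B3) → i (A3,B4) → i (A10,B5) → i (A11,B6) → i (A12,B8).
So the longest common subsequence has length 5.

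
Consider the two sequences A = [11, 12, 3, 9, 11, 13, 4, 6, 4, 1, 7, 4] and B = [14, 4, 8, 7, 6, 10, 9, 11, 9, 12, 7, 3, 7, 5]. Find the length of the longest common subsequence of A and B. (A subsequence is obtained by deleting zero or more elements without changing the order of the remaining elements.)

A longest common subsequence is 11, 12, 3, 7 (length 4); the LCS DP confirms no longer common subsequence exists.

4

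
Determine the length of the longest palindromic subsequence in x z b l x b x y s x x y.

Using dp[i][j] = 2 + dp[i+1][j−1] if the ends match, else max(dp[i+1][j], dp[i][j−1]):
dp[1][12] = 5. A witness is xxsxx at positions 5,7,9,10,11.

5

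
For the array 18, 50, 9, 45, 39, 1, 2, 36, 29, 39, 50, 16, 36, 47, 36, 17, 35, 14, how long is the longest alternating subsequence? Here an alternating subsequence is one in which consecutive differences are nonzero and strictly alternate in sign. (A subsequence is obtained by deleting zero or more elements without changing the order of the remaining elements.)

13

Track the best alternating length ending on an up-step vs a down-step at each position: up/down = 1/1, 2/1, 1/3, 4/3, 4/5, 1/5, 6/5, 6/5, 6/7, 8/5, 8/1, 6/9, 10/9, 10/9, 10/11, 10/11, 12/11, 6/13.
The maximum over both is 13; one such subsequence is 18, 50, 9, 45, 1, 36, 29, 39, 16, 36, 17, 35, 14.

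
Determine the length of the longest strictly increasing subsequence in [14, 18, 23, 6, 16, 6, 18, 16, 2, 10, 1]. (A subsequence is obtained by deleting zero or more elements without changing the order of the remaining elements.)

3

Let dp[i] be the longest increasing subsequence ending at position i. Then dp = [1, 2, 3, 1, 2, 1, 3, 2, 1, 2, 1].
The maximum is 3; one witness is 14, 18, 23 at positions 1,2,3.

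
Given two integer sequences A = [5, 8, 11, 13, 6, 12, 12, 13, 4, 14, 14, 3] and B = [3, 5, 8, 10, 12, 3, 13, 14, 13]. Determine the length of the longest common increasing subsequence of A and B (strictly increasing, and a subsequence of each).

For each value that appears in both, track the longest common increasing run ending there.
The best achievable length is 5; one witness is 5, 8, 12, 13, 14 (A-positions 1,2,6,8,10, B-positions 2,3,5,7,8).

5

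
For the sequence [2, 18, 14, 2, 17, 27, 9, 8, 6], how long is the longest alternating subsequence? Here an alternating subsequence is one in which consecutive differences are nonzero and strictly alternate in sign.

Track the best alternating length ending on an up-step vs a down-step at each position: up/down = 1/1, 2/1, 2/3, 1/3, 4/3, 4/1, 4/5, 4/5, 4/5.
The maximum over both is 5; one such subsequence is 2, 18, 14, 17, 9.

5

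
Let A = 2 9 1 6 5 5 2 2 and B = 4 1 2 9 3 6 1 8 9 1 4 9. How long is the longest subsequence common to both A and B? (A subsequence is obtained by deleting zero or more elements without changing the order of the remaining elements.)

3

A longest common subsequence is 2, 9, 1 (length 3); the LCS DP confirms no longer common subsequence exists.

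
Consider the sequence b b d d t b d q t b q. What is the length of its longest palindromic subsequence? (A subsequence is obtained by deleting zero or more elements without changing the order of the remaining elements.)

One longest palindromic subsequence is bbddbb (positions 1,2,3,4,6,10); it reads the same forward and backward, and the interval DP gives dp[1][11] = 6.

6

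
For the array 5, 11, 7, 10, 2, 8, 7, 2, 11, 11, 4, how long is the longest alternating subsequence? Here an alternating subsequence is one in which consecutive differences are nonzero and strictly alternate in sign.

A longest alternating subsequence is 5, 11, 7, 10, 2, 8, 7, 11, 4 (positions 1,2,3,4,5,6,7,9,11); its 8 consecutive differences strictly alternate in sign, and length 9 is optimal.

9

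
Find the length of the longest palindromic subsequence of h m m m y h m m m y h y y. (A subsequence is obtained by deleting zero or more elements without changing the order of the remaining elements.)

9

One longest palindromic subsequence is hmmmhmmmh (positions 1,2,3,4,6,7,8,9,11); it reads the same forward and backward, and the interval DP gives dp[1][13] = 9.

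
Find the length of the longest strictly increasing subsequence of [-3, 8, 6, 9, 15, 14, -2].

4

Let dp[i] be the longest increasing subsequence ending at position i. Then dp = [1, 2, 2, 3, 4, 4, 2].
The maximum is 4; one witness is -3, 8, 9, 15 at positions 1,2,4,5.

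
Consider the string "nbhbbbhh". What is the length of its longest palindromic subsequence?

5

One longest palindromic subsequence is hbbbh (positions 3,4,5,6,8); it reads the same forward and backward, and the interval DP gives dp[1][8] = 5.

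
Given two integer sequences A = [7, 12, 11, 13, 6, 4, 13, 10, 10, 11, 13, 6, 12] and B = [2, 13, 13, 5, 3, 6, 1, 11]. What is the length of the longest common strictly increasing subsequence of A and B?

For each value that appears in both, track the longest common increasing run ending there.
The best achievable length is 2; one witness is 6, 11 (A-positions 5,10, B-positions 6,8).

2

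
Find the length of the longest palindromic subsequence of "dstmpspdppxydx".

Using dp[i][j] = 2 + dp[i+1][j−1] if the ends match, else max(dp[i+1][j], dp[i][j−1]):
dp[1][14] = 7. A witness is dppdppd at positions 1,5,7,8,9,10,13.

7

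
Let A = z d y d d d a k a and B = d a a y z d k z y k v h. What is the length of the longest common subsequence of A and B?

4

A longest common subsequence is zdyk (length 4); the LCS DP confirms no longer common subsequence exists.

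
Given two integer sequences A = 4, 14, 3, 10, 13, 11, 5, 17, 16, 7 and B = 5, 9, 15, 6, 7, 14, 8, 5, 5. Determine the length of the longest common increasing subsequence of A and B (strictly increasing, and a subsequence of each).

A longest common strictly increasing subsequence is 5, 7 (length 2); it appears in order in both A and B, and no longer such subsequence exists.

2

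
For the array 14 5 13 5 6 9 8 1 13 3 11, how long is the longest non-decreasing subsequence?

Scanning left to right, the best length ending at each element is: 14→1, 5→1, 13→2, 5→2, 6→3, 9→4, 8→4, 1→1, 13→5, 3→2, 11→5.
So the longest non-decreasing subsequence has length 5, e.g. 5, 5, 6, 9, 13.

5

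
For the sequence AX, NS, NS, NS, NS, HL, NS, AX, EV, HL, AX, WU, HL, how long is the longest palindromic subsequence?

One longest palindromic subsequence is AX NS NS NS NS NS AX (positions 1,2,3,4,5,7,11); it reads the same forward and backward, and the interval DP gives dp[1][13] = 7.

7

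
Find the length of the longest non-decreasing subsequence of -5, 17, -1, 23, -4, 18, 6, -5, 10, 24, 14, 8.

Scanning left to right, the best length ending at each element is: -5→1, 17→2, -1→2, 23→3, -4→2, 18→3, 6→3, -5→2, 10→4, 24→5, 14→5, 8→4.
So the longest non-decreasing subsequence has length 5, e.g. -5, -1, 6, 10, 24.

5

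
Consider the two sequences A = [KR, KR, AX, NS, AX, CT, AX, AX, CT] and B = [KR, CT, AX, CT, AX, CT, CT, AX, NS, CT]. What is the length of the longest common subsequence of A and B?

A longest common subsequence is KR, AX, AX, CT, AX, CT (length 6); the LCS DP confirms no longer common subsequence exists.

6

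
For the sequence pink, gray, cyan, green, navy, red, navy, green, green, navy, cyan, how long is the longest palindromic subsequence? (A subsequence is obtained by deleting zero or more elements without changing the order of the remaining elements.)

7

Using dp[i][j] = 2 + dp[i+1][j−1] if the ends match, else max(dp[i+1][j], dp[i][j−1]):
dp[1][11] = 7. A witness is cyan green navy red navy green cyan at positions 3,4,5,6,7,9,11.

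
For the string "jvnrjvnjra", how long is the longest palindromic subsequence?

5

Using dp[i][j] = 2 + dp[i+1][j−1] if the ends match, else max(dp[i+1][j], dp[i][j−1]):
dp[1][10] = 5. A witness is rjnjr at positions 4,5,7,8,9.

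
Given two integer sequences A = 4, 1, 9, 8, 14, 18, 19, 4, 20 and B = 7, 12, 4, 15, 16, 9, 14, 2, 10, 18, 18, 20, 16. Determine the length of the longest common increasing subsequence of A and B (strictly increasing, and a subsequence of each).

A longest common strictly increasing subsequence is 4, 9, 14, 18, 20 (length 5); it appears in order in both A and B, and no longer such subsequence exists.

5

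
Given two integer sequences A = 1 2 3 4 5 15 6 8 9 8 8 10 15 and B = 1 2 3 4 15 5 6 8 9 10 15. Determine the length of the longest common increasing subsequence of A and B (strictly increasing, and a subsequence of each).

A longest common strictly increasing subsequence is 1, 2, 3, 4, 5, 6, 8, 9, 10, 15 (length 10); it appears in order in both A and B, and no longer such subsequence exists.

10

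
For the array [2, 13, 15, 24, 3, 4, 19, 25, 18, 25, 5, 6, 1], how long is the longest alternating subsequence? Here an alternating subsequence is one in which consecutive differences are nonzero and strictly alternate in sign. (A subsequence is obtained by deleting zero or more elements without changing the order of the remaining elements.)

9

Track the best alternating length ending on an up-step vs a down-step at each position: up/down = 1/1, 2/1, 2/1, 2/1, 2/3, 4/3, 4/3, 4/1, 4/5, 6/1, 4/7, 8/7, 1/9.
The maximum over both is 9; one such subsequence is 2, 13, 3, 19, 18, 25, 5, 6, 1.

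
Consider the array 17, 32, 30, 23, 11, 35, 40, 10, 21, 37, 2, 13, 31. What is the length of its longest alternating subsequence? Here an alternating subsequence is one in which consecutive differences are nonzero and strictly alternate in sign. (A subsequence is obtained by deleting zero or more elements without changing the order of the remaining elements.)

8

Track the best alternating length ending on an up-step vs a down-step at each position: up/down = 1/1, 2/1, 2/3, 2/3, 1/3, 4/1, 4/1, 1/5, 6/5, 6/5, 1/7, 8/7, 8/7.
The maximum over both is 8; one such subsequence is 17, 32, 30, 35, 10, 21, 2, 13.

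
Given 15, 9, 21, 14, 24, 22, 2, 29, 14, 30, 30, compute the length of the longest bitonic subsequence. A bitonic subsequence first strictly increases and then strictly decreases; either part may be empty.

5

Let inc[i] be the LIS ending at i and dec[i] the longest strictly decreasing subsequence starting at i. inc = [1, 1, 2, 2, 3, 3, 1, 4, 2, 5, 5], dec = [3, 2, 3, 2, 3, 2, 1, 2, 1, 1, 1].
max_i inc[i]+dec[i]−1 = 5, with one witness 15, 21, 24, 22, 14.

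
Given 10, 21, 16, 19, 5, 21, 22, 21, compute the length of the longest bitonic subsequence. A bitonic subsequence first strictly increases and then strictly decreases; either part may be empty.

6

Let inc[i] be the LIS ending at i and dec[i] the longest strictly decreasing subsequence starting at i. inc = [1, 2, 2, 3, 1, 4, 5, 4], dec = [2, 3, 2, 2, 1, 1, 2, 1].
max_i inc[i]+dec[i]−1 = 6, with one witness 10, 16, 19, 21, 22, 21.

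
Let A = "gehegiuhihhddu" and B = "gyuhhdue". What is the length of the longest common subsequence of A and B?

Backtracking the LCS table gives one alignment: g (A1,B1) → u (A7,B3) → h (A10,B4) → h (A11,B5) → d (A13,B6) → u (A14,B7).
So the longest common subsequence has length 6.

6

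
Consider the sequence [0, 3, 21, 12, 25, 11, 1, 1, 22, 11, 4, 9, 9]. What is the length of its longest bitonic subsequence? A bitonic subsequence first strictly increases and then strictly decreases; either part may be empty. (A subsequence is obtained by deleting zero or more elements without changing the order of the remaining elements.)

Let inc[i] be the LIS ending at i and dec[i] the longest strictly decreasing subsequence starting at i. inc = [1, 2, 3, 3, 4, 3, 2, 2, 4, 3, 3, 4, 4], dec = [1, 2, 4, 3, 4, 2, 1, 1, 3, 2, 1, 1, 1].
max_i inc[i]+dec[i]−1 = 7, with one witness 0, 3, 21, 25, 22, 11, 9.

7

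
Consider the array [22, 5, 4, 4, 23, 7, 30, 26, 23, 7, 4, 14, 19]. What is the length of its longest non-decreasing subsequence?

6

One longest non-decreasing subsequence is 4, 4, 7, 7, 14, 19 (positions 3,4,6,10,12,13), of length 6; no longer one exists.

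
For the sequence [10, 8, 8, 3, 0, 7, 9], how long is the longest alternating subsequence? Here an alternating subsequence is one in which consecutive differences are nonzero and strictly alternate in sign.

3

Track the best alternating length ending on an up-step vs a down-step at each position: up/down = 1/1, 1/2, 1/2, 1/2, 1/2, 3/2, 3/2.
The maximum over both is 3; one such subsequence is 10, 3, 7.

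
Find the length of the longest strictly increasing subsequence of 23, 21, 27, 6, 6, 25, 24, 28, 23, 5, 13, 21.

Let dp[i] be the longest increasing subsequence ending at position i. Then dp = [1, 1, 2, 1, 1, 2, 2, 3, 2, 1, 2, 3].
The maximum is 3; one witness is 23, 27, 28 at positions 1,3,8.

3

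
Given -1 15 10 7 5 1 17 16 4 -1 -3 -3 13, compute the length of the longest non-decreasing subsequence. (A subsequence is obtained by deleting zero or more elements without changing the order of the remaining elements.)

4

One longest non-decreasing subsequence is -1, 1, 4, 13 (positions 1,6,9,13), of length 4; no longer one exists.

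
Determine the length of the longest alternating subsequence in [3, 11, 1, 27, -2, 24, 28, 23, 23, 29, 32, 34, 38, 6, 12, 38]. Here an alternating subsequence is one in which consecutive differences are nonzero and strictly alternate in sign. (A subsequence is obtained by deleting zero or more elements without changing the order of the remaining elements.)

10

A longest alternating subsequence is 3, 11, 1, 27, -2, 24, 23, 29, 6, 12 (positions 1,2,3,4,5,6,8,10,14,15); its 9 consecutive differences strictly alternate in sign, and length 10 is optimal.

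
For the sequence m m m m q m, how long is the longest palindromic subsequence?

Using dp[i][j] = 2 + dp[i+1][j−1] if the ends match, else max(dp[i+1][j], dp[i][j−1]):
dp[1][6] = 5. A witness is mmmmm at positions 1,2,3,4,6.

5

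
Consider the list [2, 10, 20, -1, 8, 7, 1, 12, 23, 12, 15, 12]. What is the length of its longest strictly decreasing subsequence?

4

Scanning left to right, the best length ending at each element is: 2→1, 10→1, 20→1, -1→2, 8→2, 7→3, 1→4, 12→2, 23→1, 12→2, 15→2, 12→3.
So the longest decreasing subsequence has length 4, e.g. 10, 8, 7, 1.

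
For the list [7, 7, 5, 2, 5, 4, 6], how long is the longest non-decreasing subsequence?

Let dp[i] be the longest non-decreasing subsequence ending at position i. Then dp = [1, 2, 1, 1, 2, 2, 3].
The maximum is 3; one witness is 5, 5, 6 at positions 3,5,7.

3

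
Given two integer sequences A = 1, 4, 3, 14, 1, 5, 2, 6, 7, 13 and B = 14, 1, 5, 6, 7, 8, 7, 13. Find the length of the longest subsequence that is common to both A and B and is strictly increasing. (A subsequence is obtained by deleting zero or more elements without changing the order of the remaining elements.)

5

For each value that appears in both, track the longest common increasing run ending there.
The best achievable length is 5; one witness is 1, 5, 6, 7, 13 (A-positions 1,6,8,9,10, B-positions 2,3,4,5,8).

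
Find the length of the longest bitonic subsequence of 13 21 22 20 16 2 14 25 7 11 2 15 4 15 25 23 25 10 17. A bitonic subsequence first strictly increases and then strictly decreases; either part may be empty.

8

Let inc[i] be the LIS ending at i and dec[i] the longest strictly decreasing subsequence starting at i. inc = [1, 2, 3, 2, 2, 1, 2, 4, 2, 3, 1, 4, 2, 4, 5, 5, 6, 3, 5], dec = [3, 6, 6, 5, 4, 1, 3, 3, 2, 2, 1, 2, 1, 2, 3, 2, 2, 1, 1].
max_i inc[i]+dec[i]−1 = 8, with one witness 13, 21, 22, 20, 16, 14, 11, 10.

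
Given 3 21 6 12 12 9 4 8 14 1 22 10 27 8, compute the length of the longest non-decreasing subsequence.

7

Let dp[i] be the longest non-decreasing subsequence ending at position i. Then dp = [1, 2, 2, 3, 4, 3, 2, 3, 5, 1, 6, 4, 7, 4].
The maximum is 7; one witness is 3, 6, 12, 12, 14, 22, 27 at positions 1,3,4,5,9,11,13.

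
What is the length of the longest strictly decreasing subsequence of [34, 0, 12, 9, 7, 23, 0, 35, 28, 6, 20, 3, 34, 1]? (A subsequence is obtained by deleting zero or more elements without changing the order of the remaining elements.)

7

Scanning left to right, the best length ending at each element is: 34→1, 0→2, 12→2, 9→3, 7→4, 23→2, 0→5, 35→1, 28→2, 6→5, 20→3, 3→6, 34→2, 1→7.
So the longest decreasing subsequence has length 7, e.g. 34, 12, 9, 7, 6, 3, 1.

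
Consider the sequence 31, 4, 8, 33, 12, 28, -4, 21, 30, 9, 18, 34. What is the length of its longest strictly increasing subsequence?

6

Scanning left to right, the best length ending at each element is: 31→1, 4→1, 8→2, 33→3, 12→3, 28→4, -4→1, 21→4, 30→5, 9→3, 18→4, 34→6.
So the longest increasing subsequence has length 6, e.g. 4, 8, 12, 28, 30, 34.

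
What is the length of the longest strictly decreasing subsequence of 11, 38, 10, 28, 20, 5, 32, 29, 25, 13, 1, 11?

One longest decreasing subsequence is 38, 32, 29, 25, 13, 1 (positions 2,7,8,9,10,11), of length 6; no longer one exists.

6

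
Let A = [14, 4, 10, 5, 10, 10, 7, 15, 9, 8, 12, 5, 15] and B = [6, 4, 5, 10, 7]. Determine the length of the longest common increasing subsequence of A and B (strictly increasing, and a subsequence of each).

3

For each value that appears in both, track the longest common increasing run ending there.
The best achievable length is 3; one witness is 4, 5, 10 (A-positions 2,4,5, B-positions 2,3,4).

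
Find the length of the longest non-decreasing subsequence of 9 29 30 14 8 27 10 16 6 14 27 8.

Let dp[i] be the longest non-decreasing subsequence ending at position i. Then dp = [1, 2, 3, 2, 1, 3, 2, 3, 1, 3, 4, 2].
The maximum is 4; one witness is 9, 14, 27, 27 at positions 1,4,6,11.

4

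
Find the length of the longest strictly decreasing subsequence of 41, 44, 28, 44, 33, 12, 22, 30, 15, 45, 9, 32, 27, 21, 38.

Let dp[i] be the longest decreasing subsequence ending at position i. Then dp = [1, 1, 2, 1, 2, 3, 3, 3, 4, 1, 5, 3, 4, 5, 2].
The maximum is 5; one witness is 41, 28, 22, 15, 9 at positions 1,3,7,9,11.

5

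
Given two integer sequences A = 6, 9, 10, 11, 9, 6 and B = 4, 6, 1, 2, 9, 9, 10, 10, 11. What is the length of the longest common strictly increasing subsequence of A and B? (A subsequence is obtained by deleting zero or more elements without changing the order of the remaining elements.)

A longest common strictly increasing subsequence is 6, 9, 10, 11 (length 4); it appears in order in both A and B, and no longer such subsequence exists.

4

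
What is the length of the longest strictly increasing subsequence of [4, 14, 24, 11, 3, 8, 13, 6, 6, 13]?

3

Scanning left to right, the best length ending at each element is: 4→1, 14→2, 24→3, 11→2, 3→1, 8→2, 13→3, 6→2, 6→2, 13→3.
So the longest increasing subsequence has length 3, e.g. 4, 14, 24.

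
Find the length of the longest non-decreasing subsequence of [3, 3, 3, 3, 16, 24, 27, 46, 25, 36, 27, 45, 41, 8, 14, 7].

Let dp[i] be the longest non-decreasing subsequence ending at position i. Then dp = [1, 2, 3, 4, 5, 6, 7, 8, 7, 8, 8, 9, 9, 5, 6, 5].
The maximum is 9; one witness is 3, 3, 3, 3, 16, 24, 27, 36, 45 at positions 1,2,3,4,5,6,7,10,12.

9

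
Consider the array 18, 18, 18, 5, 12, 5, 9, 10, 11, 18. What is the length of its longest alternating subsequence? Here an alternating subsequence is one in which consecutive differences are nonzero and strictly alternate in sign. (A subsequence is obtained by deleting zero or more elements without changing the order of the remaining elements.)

5

Track the best alternating length ending on an up-step vs a down-step at each position: up/down = 1/1, 1/1, 1/1, 1/2, 3/2, 1/4, 5/4, 5/4, 5/4, 5/1.
The maximum over both is 5; one such subsequence is 18, 5, 12, 5, 9.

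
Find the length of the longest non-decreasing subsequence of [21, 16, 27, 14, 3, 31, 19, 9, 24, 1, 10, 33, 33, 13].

Let dp[i] be the longest non-decreasing subsequence ending at position i. Then dp = [1, 1, 2, 1, 1, 3, 2, 2, 3, 1, 3, 4, 5, 4].
The maximum is 5; one witness is 21, 27, 31, 33, 33 at positions 1,3,6,12,13.

5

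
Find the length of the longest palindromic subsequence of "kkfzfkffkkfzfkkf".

14

Using dp[i][j] = 2 + dp[i+1][j−1] if the ends match, else max(dp[i+1][j], dp[i][j−1]):
dp[1][16] = 14. A witness is kkfzfkffkfzfkk at positions 1,2,3,4,5,6,7,8,10,11,12,13,14,15.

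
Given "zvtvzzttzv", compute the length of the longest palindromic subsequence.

Using dp[i][j] = 2 + dp[i+1][j−1] if the ends match, else max(dp[i+1][j], dp[i][j−1]):
dp[1][10] = 6. A witness is vzttzv at positions 2,5,7,8,9,10.

6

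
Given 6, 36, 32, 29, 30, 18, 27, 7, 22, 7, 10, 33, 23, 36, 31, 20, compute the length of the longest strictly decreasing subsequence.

6

Scanning left to right, the best length ending at each element is: 6→1, 36→1, 32→2, 29→3, 30→3, 18→4, 27→4, 7→5, 22→5, 7→6, 10→6, 33→2, 23→5, 36→1, 31→3, 20→6.
So the longest decreasing subsequence has length 6, e.g. 36, 32, 29, 27, 22, 7.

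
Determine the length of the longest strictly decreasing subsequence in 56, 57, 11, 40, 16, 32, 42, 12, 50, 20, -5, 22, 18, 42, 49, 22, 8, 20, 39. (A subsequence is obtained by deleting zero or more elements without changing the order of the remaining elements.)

6

One longest decreasing subsequence is 56, 40, 32, 20, 18, 8 (positions 1,4,6,10,13,17), of length 6; no longer one exists.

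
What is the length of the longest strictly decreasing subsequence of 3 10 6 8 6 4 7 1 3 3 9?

5

One longest decreasing subsequence is 10, 8, 6, 4, 1 (positions 2,4,5,6,8), of length 5; no longer one exists.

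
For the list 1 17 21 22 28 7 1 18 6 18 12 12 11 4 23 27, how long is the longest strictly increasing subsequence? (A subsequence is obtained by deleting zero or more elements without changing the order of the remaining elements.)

6

One longest increasing subsequence is 1, 17, 21, 22, 23, 27 (positions 1,2,3,4,15,16), of length 6; no longer one exists.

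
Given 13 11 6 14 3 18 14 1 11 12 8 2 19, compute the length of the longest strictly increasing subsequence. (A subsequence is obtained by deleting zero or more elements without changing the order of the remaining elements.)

Scanning left to right, the best length ending at each element is: 13→1, 11→1, 6→1, 14→2, 3→1, 18→3, 14→2, 1→1, 11→2, 12→3, 8→2, 2→2, 19→4.
So the longest increasing subsequence has length 4, e.g. 13, 14, 18, 19.

4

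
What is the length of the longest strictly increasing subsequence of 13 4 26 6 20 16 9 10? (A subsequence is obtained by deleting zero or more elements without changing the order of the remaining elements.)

4

Scanning left to right, the best length ending at each element is: 13→1, 4→1, 26→2, 6→2, 20→3, 16→3, 9→3, 10→4.
So the longest increasing subsequence has length 4, e.g. 4, 6, 9, 10.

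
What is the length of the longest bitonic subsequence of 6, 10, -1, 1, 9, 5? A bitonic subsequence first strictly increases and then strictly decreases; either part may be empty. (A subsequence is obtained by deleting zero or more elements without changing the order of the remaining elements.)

4

One longest bitonic subsequence is 6, 10, 9, 5 (positions 1,2,5,6): it rises to 10 then falls. Length 4 is optimal.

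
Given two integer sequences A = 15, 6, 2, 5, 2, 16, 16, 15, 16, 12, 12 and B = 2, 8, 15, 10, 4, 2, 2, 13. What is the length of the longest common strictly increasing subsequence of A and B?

2

For each value that appears in both, track the longest common increasing run ending there.
The best achievable length is 2; one witness is 2, 15 (A-positions 3,8, B-positions 1,3).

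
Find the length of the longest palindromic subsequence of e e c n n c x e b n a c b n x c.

7

One longest palindromic subsequence is cxnbnxc (positions 3,7,10,13,14,15,16); it reads the same forward and backward, and the interval DP gives dp[1][16] = 7.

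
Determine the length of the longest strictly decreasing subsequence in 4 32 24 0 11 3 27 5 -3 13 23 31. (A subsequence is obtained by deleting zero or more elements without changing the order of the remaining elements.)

5

Scanning left to right, the best length ending at each element is: 4→1, 32→1, 24→2, 0→3, 11→3, 3→4, 27→2, 5→4, -3→5, 13→3, 23→3, 31→2.
So the longest decreasing subsequence has length 5, e.g. 32, 24, 11, 3, -3.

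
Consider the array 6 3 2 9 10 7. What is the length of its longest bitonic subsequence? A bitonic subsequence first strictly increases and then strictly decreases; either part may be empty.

4

Let inc[i] be the LIS ending at i and dec[i] the longest strictly decreasing subsequence starting at i. inc = [1, 1, 1, 2, 3, 2], dec = [3, 2, 1, 2, 2, 1].
max_i inc[i]+dec[i]−1 = 4, with one witness 6, 9, 10, 7.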